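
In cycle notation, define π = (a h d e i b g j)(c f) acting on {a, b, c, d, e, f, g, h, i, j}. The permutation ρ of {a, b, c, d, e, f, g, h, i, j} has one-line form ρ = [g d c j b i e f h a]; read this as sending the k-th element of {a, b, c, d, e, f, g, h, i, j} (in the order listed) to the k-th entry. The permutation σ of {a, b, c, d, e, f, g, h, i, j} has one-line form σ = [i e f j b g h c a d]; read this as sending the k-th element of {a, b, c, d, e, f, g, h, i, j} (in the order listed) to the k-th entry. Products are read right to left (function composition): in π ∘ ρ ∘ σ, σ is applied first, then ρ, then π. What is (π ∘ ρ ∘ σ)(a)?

Chase a: σ(a) = i; ρ(i) = h; π(h) = d. Hence (π ∘ ρ ∘ σ)(a) = d.

d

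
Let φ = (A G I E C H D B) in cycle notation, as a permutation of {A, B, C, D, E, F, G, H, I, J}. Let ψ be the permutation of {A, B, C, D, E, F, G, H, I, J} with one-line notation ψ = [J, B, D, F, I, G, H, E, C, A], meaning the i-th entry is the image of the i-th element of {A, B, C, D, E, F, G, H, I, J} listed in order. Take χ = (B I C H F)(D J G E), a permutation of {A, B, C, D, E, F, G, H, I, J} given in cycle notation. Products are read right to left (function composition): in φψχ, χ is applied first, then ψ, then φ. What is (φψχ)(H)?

I

Chase H: χ(H) = F; ψ(F) = G; φ(G) = I. Hence (φψχ)(H) = I.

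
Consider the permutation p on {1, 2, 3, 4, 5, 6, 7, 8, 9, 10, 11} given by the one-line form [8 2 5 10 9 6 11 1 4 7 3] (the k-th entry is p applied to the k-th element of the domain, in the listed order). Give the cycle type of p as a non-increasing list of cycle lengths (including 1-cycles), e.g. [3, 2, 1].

[7, 2, 1, 1]

The disjoint cycles are (1 8)(2)(3 5 9 4 10 7 11)(6), with lengths 7, 2, 1, 1 in non-increasing order.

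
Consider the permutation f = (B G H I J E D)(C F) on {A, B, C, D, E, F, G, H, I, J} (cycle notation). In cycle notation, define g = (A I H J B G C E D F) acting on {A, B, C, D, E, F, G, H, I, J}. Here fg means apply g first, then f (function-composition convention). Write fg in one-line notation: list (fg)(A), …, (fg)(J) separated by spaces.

For each element, apply g then f: A → I → J; B → G → H; C → E → D; D → F → C; E → D → B; F → A → A; G → C → F; H → J → E; I → H → I; J → B → G.
So fg in one-line form is J H D C B A F E I G.

J H D C B A F E I G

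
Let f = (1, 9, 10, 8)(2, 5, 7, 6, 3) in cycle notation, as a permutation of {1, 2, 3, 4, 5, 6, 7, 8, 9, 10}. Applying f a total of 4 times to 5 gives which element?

5 lies in the 5-cycle (2, 5, 7, 6, 3).
Stepping 4 places around the cycle: 5 → 7 → 6 → 3 → 2.

2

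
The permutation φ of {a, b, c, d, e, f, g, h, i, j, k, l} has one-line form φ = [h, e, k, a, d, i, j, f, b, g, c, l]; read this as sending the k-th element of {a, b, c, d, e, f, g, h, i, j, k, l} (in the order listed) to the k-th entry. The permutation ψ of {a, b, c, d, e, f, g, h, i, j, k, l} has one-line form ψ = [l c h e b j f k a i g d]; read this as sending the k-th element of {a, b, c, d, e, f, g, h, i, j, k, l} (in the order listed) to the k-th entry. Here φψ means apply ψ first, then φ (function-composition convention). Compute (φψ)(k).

j

First apply ψ: ψ(k) = g, then φ(g) = j. Thus (φψ)(k) = j.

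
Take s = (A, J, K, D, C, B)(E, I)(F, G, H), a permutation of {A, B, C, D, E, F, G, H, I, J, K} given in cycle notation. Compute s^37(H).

H lies in the 3-cycle (F, G, H).
Powers repeat with period 3 on this cycle, and 37 mod 3 = 1, so s^37(H) = s^1(H).
Advancing 1 step from H: H → F.

F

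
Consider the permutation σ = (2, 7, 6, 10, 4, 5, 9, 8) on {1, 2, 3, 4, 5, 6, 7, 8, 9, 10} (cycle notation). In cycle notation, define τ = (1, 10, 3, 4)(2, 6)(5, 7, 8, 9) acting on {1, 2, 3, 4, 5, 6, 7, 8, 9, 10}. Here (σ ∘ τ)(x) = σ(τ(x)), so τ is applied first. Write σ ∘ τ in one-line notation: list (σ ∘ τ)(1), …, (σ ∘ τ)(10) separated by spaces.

4 10 5 1 6 7 2 8 9 3

Chase each element through τ then σ: 1 → 10 → 4; 2 → 6 → 10; 3 → 4 → 5; 4 → 1 → 1; 5 → 7 → 6; 6 → 2 → 7; 7 → 8 → 2; 8 → 9 → 8; 9 → 5 → 9; 10 → 3 → 3.
So σ ∘ τ in one-line form is 4 10 5 1 6 7 2 8 9 3.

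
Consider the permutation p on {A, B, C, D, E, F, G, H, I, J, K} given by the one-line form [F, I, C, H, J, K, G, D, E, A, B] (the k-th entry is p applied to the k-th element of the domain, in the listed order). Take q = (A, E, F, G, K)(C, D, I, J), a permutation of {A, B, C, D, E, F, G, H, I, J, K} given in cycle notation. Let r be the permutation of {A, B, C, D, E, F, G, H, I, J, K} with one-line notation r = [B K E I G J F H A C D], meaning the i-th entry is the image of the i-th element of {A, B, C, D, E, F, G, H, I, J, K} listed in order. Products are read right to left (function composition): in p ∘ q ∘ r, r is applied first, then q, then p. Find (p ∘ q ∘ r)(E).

B

Apply the permutations in order: r(E) = G, then q(G) = K, then p(K) = B. So (p ∘ q ∘ r)(E) = B.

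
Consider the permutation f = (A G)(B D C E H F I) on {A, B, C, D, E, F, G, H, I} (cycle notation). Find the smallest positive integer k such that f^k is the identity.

The disjoint cycles have lengths 7, 2.
Since disjoint cycles commute, ord(f) = lcm(7, 2) = 14.

14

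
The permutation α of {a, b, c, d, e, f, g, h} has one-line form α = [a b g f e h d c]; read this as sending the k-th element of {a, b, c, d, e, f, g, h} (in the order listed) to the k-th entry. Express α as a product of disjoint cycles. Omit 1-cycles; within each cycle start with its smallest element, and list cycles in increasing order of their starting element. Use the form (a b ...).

(c g d f h)

Iterating α from c gives c → g → d → f → h → c; that is the 5-cycle (c g d f h).
Repeating from the next unused element and collecting all non-trivial cycles gives (c g d f h).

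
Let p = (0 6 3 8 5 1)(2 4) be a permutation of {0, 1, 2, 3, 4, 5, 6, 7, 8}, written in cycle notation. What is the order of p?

6

The cycle type of p is (6, 2, 1).
The order of p is the least common multiple of its cycle lengths: lcm(6, 2) = 6.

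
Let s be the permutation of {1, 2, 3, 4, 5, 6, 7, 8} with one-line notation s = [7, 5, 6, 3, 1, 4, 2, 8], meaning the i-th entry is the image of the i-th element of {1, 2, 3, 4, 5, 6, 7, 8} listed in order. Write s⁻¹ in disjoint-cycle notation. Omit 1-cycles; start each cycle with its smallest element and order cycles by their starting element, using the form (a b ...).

The cycle decomposition of s is (1 7 2 5)(3 6 4).
The inverse reverses every cycle; in canonical form, s⁻¹ = (1 5 2 7)(3 4 6).

(1 5 2 7)(3 4 6)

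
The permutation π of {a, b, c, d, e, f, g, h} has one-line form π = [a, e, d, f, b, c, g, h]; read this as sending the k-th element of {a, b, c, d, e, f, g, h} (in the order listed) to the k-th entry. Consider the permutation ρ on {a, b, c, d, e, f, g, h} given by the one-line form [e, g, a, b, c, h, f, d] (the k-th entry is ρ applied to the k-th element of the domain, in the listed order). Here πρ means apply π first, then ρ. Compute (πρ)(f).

(πρ)(f) = ρ(π(f)). π(f) = c, then ρ(c) = a. So (πρ)(f) = a.

a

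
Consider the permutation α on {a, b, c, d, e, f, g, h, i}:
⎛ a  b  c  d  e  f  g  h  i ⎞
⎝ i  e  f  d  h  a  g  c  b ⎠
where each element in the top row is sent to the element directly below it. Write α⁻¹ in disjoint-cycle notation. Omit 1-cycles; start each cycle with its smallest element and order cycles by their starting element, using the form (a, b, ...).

(a, f, c, h, e, b, i)

The cycle decomposition of α is (a, i, b, e, h, c, f).
The inverse reverses every cycle; in canonical form, α⁻¹ = (a, f, c, h, e, b, i).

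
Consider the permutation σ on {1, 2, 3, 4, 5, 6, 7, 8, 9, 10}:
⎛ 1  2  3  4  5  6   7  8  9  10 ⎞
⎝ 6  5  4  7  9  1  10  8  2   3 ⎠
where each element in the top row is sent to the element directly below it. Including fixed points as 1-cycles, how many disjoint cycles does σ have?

The cycle decomposition is (1, 6)(2, 5, 9)(3, 4, 7, 10)(8), which has 4 cycles (counting 1-cycles).

4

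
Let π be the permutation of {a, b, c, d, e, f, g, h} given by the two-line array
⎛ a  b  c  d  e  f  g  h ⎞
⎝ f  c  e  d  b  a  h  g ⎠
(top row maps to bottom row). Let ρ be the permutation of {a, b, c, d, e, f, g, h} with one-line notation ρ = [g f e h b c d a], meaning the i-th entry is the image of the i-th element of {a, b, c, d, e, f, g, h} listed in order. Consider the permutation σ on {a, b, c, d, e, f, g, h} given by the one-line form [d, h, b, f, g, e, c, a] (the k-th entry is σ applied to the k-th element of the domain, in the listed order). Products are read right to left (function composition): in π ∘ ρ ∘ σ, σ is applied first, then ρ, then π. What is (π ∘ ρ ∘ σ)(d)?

Apply the permutations in order: σ(d) = f, then ρ(f) = c, then π(c) = e. So (π ∘ ρ ∘ σ)(d) = e.

e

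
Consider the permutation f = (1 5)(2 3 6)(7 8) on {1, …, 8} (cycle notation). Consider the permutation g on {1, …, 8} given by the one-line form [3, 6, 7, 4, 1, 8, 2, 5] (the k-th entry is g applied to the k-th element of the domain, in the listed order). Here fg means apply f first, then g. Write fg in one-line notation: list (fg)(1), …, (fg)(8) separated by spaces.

1 7 8 4 3 6 5 2

(fg)(x) = g(f(x)). Computing each image: g(f(1)) = g(5) = 1, g(f(2)) = g(3) = 7, g(f(3)) = g(6) = 8, g(f(4)) = g(4) = 4, g(f(5)) = g(1) = 3, g(f(6)) = g(2) = 6, g(f(7)) = g(8) = 5, g(f(8)) = g(7) = 2.
Hence fg = [1 7 8 4 3 6 5 2].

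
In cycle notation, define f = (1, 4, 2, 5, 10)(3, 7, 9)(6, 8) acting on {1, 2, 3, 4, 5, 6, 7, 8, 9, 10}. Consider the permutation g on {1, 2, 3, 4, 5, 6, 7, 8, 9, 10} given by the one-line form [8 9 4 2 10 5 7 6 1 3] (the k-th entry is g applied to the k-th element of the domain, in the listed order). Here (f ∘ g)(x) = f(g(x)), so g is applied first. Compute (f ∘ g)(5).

(f ∘ g)(5) = f(g(5)). g(5) = 10, then f(10) = 1. So (f ∘ g)(5) = 1.

1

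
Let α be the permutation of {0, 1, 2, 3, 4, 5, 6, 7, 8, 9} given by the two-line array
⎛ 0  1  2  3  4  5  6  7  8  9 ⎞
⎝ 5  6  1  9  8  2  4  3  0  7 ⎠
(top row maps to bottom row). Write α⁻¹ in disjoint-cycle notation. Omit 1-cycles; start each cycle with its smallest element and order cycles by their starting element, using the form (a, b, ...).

The cycle decomposition of α is (0, 5, 2, 1, 6, 4, 8)(3, 9, 7).
Reversing each cycle (and rotating so the smallest element leads) gives α⁻¹ = (0, 8, 4, 6, 1, 2, 5)(3, 7, 9).

(0, 8, 4, 6, 1, 2, 5)(3, 7, 9)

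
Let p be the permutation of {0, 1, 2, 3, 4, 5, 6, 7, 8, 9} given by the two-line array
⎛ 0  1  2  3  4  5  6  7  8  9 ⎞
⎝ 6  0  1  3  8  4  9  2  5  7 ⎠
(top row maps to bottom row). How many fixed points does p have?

The fixed points (elements with p(x) = x) are {3}, so there is 1.

1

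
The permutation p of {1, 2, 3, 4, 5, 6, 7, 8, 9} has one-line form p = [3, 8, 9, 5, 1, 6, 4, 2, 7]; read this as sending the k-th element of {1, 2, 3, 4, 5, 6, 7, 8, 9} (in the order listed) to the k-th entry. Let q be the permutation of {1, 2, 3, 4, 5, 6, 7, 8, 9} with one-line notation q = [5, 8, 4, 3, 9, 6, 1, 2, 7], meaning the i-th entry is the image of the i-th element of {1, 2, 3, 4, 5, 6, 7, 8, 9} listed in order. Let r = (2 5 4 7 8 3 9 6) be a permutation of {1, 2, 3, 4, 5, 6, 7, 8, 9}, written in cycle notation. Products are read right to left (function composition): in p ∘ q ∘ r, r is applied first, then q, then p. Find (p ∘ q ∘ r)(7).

Chase 7: r(7) = 8; q(8) = 2; p(2) = 8. Hence (p ∘ q ∘ r)(7) = 8.

8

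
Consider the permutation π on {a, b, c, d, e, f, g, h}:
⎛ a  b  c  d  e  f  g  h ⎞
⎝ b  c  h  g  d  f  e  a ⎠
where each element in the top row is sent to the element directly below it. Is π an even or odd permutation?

In disjoint-cycle form the cycle lengths are 4, 3, 1.
A cycle is odd iff its length is even; π has 1 even-length cycle, so sgn(π) = (−1)^1 and π is odd.

odd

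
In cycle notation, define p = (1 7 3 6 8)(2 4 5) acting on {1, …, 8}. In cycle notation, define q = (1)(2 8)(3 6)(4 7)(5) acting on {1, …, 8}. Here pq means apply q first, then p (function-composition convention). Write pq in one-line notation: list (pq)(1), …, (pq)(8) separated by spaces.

For each element, apply q then p: 1 → 1 → 7; 2 → 8 → 1; 3 → 6 → 8; 4 → 7 → 3; 5 → 5 → 2; 6 → 3 → 6; 7 → 4 → 5; 8 → 2 → 4.
So pq in one-line form is 7 1 8 3 2 6 5 4.

7 1 8 3 2 6 5 4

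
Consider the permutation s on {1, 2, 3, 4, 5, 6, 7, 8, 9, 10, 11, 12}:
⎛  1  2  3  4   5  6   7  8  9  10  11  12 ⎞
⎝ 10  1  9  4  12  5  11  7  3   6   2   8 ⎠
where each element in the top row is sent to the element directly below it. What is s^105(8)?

6

Tracing 8 → 7 → … returns to 8 after 9 steps, so 8 lies in a 9-cycle (1, 10, 6, 5, 12, 8, 7, 11, 2).
Since the cycle has length 9, s^105 acts on it the same as s^6 (105 mod 9 = 6).
Stepping 6 places around the cycle: 8 → 7 → 11 → 2 → 1 → 10 → 6.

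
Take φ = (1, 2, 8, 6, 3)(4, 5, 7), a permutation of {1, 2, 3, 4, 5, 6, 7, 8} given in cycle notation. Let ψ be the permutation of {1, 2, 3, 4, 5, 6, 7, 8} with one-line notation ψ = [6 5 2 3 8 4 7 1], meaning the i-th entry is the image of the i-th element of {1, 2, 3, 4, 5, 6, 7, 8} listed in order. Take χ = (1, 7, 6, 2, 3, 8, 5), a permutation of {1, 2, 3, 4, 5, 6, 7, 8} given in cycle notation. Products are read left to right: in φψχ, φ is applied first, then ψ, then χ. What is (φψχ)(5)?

(φψχ)(5) = χ(ψ(φ(5))). φ(5) = 7, then ψ(7) = 7, then χ(7) = 6, so the result is 6.

6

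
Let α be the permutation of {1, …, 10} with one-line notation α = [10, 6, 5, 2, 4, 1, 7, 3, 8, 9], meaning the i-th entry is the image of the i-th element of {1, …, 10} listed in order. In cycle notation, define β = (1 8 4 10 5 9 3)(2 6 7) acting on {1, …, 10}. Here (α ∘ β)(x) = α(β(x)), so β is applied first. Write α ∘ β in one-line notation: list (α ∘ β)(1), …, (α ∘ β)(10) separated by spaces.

For each element, apply β then α: 1 → 8 → 3; 2 → 6 → 1; 3 → 1 → 10; 4 → 10 → 9; 5 → 9 → 8; 6 → 7 → 7; 7 → 2 → 6; 8 → 4 → 2; 9 → 3 → 5; 10 → 5 → 4.
Collecting the images, α ∘ β = [3 1 10 9 8 7 6 2 5 4].

3 1 10 9 8 7 6 2 5 4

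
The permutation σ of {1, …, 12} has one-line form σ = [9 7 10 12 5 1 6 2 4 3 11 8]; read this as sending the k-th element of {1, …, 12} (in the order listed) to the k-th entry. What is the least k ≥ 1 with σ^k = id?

Writing σ as disjoint cycles, the cycle lengths are 8, 2, 1, 1.
Since disjoint cycles commute, ord(σ) = lcm(8, 2) = 8.

8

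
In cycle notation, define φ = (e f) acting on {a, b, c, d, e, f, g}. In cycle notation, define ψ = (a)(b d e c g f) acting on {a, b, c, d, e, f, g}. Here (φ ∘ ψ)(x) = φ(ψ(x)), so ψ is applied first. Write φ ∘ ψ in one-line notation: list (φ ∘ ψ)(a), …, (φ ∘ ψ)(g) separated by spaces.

(φ ∘ ψ)(x) = φ(ψ(x)). Computing each image: φ(ψ(a)) = φ(a) = a, φ(ψ(b)) = φ(d) = d, φ(ψ(c)) = φ(g) = g, φ(ψ(d)) = φ(e) = f, φ(ψ(e)) = φ(c) = c, φ(ψ(f)) = φ(b) = b, φ(ψ(g)) = φ(f) = e.
Hence φ ∘ ψ = [a d g f c b e].

a d g f c b e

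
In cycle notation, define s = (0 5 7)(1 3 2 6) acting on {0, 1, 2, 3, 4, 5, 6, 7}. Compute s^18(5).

5 lies in the 3-cycle (0 5 7).
Powers repeat with period 3 on this cycle, and 18 mod 3 = 0, so s^18(5) = s^0(5).
So s^18(5) = 5.

5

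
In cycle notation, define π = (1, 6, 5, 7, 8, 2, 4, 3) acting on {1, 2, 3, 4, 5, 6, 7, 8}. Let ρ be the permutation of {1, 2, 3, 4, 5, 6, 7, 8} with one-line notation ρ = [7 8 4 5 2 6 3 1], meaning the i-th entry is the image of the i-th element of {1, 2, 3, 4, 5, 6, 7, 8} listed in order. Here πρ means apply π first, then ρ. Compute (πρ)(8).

First apply π: π(8) = 2, then ρ(2) = 8. Thus (πρ)(8) = 8.

8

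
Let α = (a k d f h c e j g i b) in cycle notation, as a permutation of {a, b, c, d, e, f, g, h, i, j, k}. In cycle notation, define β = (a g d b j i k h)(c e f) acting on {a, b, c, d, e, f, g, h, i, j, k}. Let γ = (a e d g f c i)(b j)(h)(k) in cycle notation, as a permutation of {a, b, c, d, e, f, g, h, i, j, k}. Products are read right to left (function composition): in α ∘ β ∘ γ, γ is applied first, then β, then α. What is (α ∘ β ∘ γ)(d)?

Apply the permutations in order: γ(d) = g, then β(g) = d, then α(d) = f. So (α ∘ β ∘ γ)(d) = f.

f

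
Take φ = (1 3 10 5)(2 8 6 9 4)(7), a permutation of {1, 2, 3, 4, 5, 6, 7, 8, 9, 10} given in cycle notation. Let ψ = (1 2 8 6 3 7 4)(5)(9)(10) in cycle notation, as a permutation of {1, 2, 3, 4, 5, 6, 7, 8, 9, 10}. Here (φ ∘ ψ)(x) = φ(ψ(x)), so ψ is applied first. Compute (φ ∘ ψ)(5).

1

ψ(5) = 5, then φ(5) = 1; composing gives (φ ∘ ψ)(5) = 1.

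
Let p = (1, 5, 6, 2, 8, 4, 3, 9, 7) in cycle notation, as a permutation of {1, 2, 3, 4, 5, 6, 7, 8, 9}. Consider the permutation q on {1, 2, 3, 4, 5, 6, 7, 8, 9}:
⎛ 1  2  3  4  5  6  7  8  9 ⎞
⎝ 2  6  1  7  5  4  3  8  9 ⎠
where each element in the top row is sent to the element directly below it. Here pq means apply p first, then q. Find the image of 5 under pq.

First apply p: p(5) = 6, then q(6) = 4. Thus (pq)(5) = 4.

4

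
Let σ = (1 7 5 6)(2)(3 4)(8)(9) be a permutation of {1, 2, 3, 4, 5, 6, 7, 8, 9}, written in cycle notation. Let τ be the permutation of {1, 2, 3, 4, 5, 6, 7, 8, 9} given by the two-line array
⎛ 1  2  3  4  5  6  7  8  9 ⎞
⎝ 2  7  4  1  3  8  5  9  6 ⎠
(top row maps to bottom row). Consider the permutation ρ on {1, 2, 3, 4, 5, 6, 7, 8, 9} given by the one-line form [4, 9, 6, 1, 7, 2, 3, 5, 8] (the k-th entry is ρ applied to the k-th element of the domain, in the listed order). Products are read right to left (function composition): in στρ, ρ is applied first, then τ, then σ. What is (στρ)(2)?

(στρ)(2) = σ(τ(ρ(2))). ρ(2) = 9, then τ(9) = 6, then σ(6) = 1, so the result is 1.

1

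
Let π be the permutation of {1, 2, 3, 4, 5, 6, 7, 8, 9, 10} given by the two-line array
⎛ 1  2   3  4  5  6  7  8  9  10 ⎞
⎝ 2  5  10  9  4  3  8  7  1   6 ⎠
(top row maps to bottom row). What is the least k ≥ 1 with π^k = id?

The disjoint-cycle form of π has cycle lengths 5, 3, 2.
Since disjoint cycles commute, ord(π) = lcm(5, 3, 2) = 30.

30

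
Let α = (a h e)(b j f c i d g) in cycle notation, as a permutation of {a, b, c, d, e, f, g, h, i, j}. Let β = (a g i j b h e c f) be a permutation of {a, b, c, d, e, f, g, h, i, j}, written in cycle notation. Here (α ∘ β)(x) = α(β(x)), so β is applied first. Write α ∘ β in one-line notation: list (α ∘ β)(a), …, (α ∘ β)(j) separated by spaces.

(α ∘ β)(x) = α(β(x)). Computing each image: α(β(a)) = α(g) = b, α(β(b)) = α(h) = e, α(β(c)) = α(f) = c, α(β(d)) = α(d) = g, α(β(e)) = α(c) = i, α(β(f)) = α(a) = h, α(β(g)) = α(i) = d, α(β(h)) = α(e) = a, α(β(i)) = α(j) = f, α(β(j)) = α(b) = j.
Hence α ∘ β = [b e c g i h d a f j].

b e c g i h d a f j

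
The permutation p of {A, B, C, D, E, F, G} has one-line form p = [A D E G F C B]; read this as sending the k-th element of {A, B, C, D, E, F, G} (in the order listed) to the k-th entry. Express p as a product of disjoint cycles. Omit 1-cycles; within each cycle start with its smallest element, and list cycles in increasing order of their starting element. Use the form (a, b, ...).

(B, D, G)(C, E, F)

Iterating p from B gives B → D → G → B; that is the 3-cycle (B, D, G).
Repeating from the next unused element and collecting all non-trivial cycles gives (B, D, G)(C, E, F).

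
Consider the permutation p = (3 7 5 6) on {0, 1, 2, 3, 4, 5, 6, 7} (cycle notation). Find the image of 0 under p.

0

0 does not appear in any cycle of p, so it is a fixed point: p(0) = 0.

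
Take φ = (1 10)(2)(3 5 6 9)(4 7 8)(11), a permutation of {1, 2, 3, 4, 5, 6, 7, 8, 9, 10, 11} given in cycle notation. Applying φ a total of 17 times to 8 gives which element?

7

8 lies in the 3-cycle (4 7 8).
Powers repeat with period 3 on this cycle, and 17 mod 3 = 2, so φ^17(8) = φ^2(8).
Advancing 2 steps from 8: 8 → 4 → 7.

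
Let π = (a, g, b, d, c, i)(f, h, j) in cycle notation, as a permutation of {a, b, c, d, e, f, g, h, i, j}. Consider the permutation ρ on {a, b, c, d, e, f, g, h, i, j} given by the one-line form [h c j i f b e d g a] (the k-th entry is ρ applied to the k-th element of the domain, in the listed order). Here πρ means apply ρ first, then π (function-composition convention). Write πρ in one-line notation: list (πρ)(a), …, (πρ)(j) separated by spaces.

j i f a h d e c b g

(πρ)(x) = π(ρ(x)). Computing each image: π(ρ(a)) = π(h) = j, π(ρ(b)) = π(c) = i, π(ρ(c)) = π(j) = f, π(ρ(d)) = π(i) = a, π(ρ(e)) = π(f) = h, π(ρ(f)) = π(b) = d, π(ρ(g)) = π(e) = e, π(ρ(h)) = π(d) = c, π(ρ(i)) = π(g) = b, π(ρ(j)) = π(a) = g.
Hence πρ = [j i f a h d e c b g].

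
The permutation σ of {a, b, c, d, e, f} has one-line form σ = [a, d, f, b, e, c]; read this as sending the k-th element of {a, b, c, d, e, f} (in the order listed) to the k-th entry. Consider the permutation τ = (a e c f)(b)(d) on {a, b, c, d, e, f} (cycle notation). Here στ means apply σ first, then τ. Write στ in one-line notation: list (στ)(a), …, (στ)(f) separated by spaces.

Chase each element through σ then τ: a → a → e; b → d → d; c → f → a; d → b → b; e → e → c; f → c → f.
Collecting the images, στ = [e d a b c f].

e d a b c f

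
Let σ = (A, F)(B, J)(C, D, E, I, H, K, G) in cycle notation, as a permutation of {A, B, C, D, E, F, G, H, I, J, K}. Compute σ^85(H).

H lies in the 7-cycle (C, D, E, I, H, K, G).
Powers repeat with period 7 on this cycle, and 85 mod 7 = 1, so σ^85(H) = σ^1(H).
Advancing 1 step from H: H → K.

K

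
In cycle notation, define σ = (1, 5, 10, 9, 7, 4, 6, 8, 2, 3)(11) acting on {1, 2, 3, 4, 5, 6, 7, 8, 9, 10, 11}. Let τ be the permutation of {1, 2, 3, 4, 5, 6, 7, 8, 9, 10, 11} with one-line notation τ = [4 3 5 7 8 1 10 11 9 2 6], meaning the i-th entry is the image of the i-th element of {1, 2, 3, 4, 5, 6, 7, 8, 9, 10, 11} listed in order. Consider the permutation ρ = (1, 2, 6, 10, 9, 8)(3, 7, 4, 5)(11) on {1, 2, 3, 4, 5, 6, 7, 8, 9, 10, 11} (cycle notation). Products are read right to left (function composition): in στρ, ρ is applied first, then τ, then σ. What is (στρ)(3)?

(στρ)(3) = σ(τ(ρ(3))). ρ(3) = 7, then τ(7) = 10, then σ(10) = 9, so the result is 9.

9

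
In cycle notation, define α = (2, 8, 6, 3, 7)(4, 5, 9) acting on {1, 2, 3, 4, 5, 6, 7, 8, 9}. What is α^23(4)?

9

4 lies in the 3-cycle (4, 5, 9).
On a 3-cycle, α^3 is the identity, so α^23 = α^2 there (23 ≡ 2 mod 3).
Stepping 2 places around the cycle: 4 → 5 → 9.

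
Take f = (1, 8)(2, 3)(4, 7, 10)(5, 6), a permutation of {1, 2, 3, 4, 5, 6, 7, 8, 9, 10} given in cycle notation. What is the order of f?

6

The cycle type of f is (3, 2, 2, 2, 1).
The order of f is the least common multiple of its cycle lengths: lcm(3, 2, 2, 2) = 6.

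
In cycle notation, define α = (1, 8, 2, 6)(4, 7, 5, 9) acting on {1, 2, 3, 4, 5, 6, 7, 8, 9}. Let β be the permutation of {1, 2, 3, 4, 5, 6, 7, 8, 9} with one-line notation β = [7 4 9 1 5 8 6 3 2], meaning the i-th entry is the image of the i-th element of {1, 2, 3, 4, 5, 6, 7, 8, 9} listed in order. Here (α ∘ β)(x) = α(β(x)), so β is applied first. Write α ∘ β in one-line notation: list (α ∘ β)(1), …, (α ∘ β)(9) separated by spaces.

For each element, apply β then α: 1 → 7 → 5; 2 → 4 → 7; 3 → 9 → 4; 4 → 1 → 8; 5 → 5 → 9; 6 → 8 → 2; 7 → 6 → 1; 8 → 3 → 3; 9 → 2 → 6.
So α ∘ β in one-line form is 5 7 4 8 9 2 1 3 6.

5 7 4 8 9 2 1 3 6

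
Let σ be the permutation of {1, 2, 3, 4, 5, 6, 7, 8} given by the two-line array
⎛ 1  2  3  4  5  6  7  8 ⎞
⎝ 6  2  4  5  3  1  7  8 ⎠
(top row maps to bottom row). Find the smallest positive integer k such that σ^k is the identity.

Writing σ as disjoint cycles, the cycle lengths are 3, 2, 1, 1, 1.
Since disjoint cycles commute, ord(σ) = lcm(3, 2) = 6.

6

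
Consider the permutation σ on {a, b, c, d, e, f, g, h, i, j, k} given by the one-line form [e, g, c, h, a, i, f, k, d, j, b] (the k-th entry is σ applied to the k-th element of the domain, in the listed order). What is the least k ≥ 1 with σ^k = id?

14

Writing σ as disjoint cycles, the cycle lengths are 7, 2, 1, 1.
The order is lcm(7, 2) = 14.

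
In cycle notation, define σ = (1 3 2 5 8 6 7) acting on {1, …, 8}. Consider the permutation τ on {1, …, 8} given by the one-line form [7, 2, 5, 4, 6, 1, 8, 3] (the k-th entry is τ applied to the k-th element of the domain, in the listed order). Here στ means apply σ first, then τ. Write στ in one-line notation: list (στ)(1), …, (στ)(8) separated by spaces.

5 6 2 4 3 8 7 1

For each element, apply σ then τ: 1 → 3 → 5; 2 → 5 → 6; 3 → 2 → 2; 4 → 4 → 4; 5 → 8 → 3; 6 → 7 → 8; 7 → 1 → 7; 8 → 6 → 1.
Collecting the images, στ = [5 6 2 4 3 8 7 1].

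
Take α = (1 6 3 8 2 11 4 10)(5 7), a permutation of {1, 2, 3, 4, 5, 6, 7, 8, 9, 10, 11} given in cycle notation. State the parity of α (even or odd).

even

The cycle lengths are 8, 2, 1.
A cycle is odd iff its length is even; α has 2 even-length cycles, so sgn(α) = (−1)^2 and α is even.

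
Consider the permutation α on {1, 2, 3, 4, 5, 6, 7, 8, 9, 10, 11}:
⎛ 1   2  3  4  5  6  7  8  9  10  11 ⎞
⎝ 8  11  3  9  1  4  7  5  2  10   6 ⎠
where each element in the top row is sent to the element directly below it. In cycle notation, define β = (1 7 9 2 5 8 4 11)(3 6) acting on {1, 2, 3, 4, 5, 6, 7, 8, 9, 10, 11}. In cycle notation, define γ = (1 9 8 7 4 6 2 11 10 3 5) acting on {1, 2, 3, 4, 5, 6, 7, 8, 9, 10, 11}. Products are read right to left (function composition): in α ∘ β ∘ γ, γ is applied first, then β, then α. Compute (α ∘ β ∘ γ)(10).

Apply the permutations in order: γ(10) = 3, then β(3) = 6, then α(6) = 4. So (α ∘ β ∘ γ)(10) = 4.

4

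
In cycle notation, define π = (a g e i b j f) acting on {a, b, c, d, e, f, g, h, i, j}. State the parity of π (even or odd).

The cycle lengths are 7, 1, 1, 1.
A cycle is odd iff its length is even; π has 0 even-length cycles, so sgn(π) = (−1)^0 and π is even.

even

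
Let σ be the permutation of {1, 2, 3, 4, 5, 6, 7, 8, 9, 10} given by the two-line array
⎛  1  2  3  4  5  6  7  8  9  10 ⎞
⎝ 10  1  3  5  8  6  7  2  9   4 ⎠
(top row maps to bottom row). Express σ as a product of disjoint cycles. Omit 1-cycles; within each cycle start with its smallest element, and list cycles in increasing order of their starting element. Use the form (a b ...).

(1 10 4 5 8 2)

From 1: 1 → 10 → 4 → 5 → 8 → 2 → 1, closing the cycle (1 10 4 5 8 2).
Continuing from each remaining unvisited element yields (1 10 4 5 8 2).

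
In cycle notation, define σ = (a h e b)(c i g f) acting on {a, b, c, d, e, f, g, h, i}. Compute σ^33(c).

c lies in the 4-cycle (c i g f).
Since the cycle has length 4, σ^33 acts on it the same as σ^1 (33 mod 4 = 1).
Advancing 1 step from c: c → i.

i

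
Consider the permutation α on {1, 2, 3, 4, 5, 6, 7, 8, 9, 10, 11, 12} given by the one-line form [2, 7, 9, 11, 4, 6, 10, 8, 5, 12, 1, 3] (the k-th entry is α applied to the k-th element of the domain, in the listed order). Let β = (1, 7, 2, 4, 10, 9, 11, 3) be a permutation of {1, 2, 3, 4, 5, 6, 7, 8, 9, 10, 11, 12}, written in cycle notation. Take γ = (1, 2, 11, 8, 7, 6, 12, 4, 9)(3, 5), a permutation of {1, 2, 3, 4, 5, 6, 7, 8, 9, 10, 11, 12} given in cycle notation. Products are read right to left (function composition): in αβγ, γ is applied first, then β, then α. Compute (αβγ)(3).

4

Apply the permutations in order: γ(3) = 5, then β(5) = 5, then α(5) = 4. So (αβγ)(3) = 4.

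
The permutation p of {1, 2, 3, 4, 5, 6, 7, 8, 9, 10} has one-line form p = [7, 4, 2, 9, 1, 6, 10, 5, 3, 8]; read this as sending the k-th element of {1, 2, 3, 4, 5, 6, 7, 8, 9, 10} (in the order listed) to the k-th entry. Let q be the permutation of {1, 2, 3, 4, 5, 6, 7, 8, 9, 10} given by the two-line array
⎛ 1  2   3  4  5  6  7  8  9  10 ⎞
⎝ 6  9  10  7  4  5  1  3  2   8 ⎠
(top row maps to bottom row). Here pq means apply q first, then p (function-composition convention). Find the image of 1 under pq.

6

First apply q: q(1) = 6, then p(6) = 6. Thus (pq)(1) = 6.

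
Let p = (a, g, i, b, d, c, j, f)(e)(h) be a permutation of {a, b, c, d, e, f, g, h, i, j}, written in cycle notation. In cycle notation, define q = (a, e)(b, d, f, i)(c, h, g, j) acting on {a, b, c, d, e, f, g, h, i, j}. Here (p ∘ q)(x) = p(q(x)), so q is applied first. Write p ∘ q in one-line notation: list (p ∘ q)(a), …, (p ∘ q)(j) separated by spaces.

e c h a g b f i d j

Chase each element through q then p: a → e → e; b → d → c; c → h → h; d → f → a; e → a → g; f → i → b; g → j → f; h → g → i; i → b → d; j → c → j.
So p ∘ q in one-line form is e c h a g b f i d j.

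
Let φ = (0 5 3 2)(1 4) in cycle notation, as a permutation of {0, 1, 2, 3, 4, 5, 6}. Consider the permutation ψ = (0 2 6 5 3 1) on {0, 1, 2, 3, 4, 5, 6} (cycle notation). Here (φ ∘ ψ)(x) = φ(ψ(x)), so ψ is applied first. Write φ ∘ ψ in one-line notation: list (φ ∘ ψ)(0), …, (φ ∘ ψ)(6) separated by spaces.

(φ ∘ ψ)(x) = φ(ψ(x)). Computing each image: φ(ψ(0)) = φ(2) = 0, φ(ψ(1)) = φ(0) = 5, φ(ψ(2)) = φ(6) = 6, φ(ψ(3)) = φ(1) = 4, φ(ψ(4)) = φ(4) = 1, φ(ψ(5)) = φ(3) = 2, φ(ψ(6)) = φ(5) = 3.
Hence φ ∘ ψ = [0 5 6 4 1 2 3].

0 5 6 4 1 2 3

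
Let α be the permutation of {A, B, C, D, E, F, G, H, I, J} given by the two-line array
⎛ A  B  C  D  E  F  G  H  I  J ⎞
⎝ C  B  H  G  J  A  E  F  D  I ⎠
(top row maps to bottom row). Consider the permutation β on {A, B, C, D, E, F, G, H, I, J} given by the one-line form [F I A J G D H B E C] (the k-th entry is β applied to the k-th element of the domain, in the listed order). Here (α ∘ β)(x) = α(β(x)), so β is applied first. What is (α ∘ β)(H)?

B

First apply β: β(H) = B, then α(B) = B. Thus (α ∘ β)(H) = B.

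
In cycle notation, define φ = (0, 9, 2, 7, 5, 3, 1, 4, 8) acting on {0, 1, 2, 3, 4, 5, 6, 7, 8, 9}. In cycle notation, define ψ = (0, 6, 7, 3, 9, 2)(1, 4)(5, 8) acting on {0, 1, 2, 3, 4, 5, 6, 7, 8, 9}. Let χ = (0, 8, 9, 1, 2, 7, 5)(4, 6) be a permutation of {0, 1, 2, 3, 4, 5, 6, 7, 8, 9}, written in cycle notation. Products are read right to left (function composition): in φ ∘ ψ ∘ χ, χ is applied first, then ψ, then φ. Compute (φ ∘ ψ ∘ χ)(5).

6

Apply the permutations in order: χ(5) = 0, then ψ(0) = 6, then φ(6) = 6. So (φ ∘ ψ ∘ χ)(5) = 6.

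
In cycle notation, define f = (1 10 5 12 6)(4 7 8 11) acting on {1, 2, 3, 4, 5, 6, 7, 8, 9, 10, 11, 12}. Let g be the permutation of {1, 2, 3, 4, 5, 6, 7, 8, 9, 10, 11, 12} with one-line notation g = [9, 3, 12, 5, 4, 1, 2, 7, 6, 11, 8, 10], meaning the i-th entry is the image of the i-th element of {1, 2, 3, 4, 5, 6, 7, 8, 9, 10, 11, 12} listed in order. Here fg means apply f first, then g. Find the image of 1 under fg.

11

f(1) = 10, then g(10) = 11; composing gives (fg)(1) = 11.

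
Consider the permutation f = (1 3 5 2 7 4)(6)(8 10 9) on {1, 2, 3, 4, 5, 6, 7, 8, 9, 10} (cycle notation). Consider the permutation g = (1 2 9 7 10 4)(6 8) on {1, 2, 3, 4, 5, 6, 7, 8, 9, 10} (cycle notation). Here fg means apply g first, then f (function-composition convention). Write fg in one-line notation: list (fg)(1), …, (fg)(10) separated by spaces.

7 8 5 3 2 10 9 6 4 1

(fg)(x) = f(g(x)). Computing each image: f(g(1)) = f(2) = 7, f(g(2)) = f(9) = 8, f(g(3)) = f(3) = 5, f(g(4)) = f(1) = 3, f(g(5)) = f(5) = 2, f(g(6)) = f(8) = 10, f(g(7)) = f(10) = 9, f(g(8)) = f(6) = 6, f(g(9)) = f(7) = 4, f(g(10)) = f(4) = 1.
Hence fg = [7 8 5 3 2 10 9 6 4 1].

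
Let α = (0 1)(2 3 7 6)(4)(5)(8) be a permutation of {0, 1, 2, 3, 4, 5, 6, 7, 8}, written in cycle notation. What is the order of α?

4

The disjoint cycles have lengths 4, 2, 1, 1, 1.
The order of α is the least common multiple of its cycle lengths: lcm(4, 2) = 4.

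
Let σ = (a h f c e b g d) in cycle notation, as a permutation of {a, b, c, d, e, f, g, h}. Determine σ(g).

d

Within (a h f c e b g d), g ↦ d.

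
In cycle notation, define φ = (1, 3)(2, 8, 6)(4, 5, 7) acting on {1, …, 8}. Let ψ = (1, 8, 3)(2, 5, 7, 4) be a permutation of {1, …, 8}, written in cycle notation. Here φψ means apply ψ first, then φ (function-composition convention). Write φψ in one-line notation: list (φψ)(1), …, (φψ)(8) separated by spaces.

Chase each element through ψ then φ: 1 → 8 → 6; 2 → 5 → 7; 3 → 1 → 3; 4 → 2 → 8; 5 → 7 → 4; 6 → 6 → 2; 7 → 4 → 5; 8 → 3 → 1.
Collecting the images, φψ = [6 7 3 8 4 2 5 1].

6 7 3 8 4 2 5 1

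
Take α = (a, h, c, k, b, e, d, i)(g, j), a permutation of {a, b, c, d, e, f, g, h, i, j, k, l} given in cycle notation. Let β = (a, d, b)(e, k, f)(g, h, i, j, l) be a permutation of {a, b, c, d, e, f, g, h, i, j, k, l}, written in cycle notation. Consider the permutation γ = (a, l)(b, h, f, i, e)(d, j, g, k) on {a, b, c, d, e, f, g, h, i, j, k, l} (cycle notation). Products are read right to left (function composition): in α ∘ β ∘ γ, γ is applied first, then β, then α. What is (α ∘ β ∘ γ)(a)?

Apply the permutations in order: γ(a) = l, then β(l) = g, then α(g) = j. So (α ∘ β ∘ γ)(a) = j.

j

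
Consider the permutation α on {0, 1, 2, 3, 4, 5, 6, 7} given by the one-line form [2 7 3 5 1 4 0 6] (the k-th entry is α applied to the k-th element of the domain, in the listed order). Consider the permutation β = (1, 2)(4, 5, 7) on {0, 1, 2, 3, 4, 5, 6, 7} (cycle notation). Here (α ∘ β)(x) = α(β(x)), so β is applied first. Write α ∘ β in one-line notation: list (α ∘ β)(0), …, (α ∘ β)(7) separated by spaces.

For each element, apply β then α: 0 → 0 → 2; 1 → 2 → 3; 2 → 1 → 7; 3 → 3 → 5; 4 → 5 → 4; 5 → 7 → 6; 6 → 6 → 0; 7 → 4 → 1.
So α ∘ β in one-line form is 2 3 7 5 4 6 0 1.

2 3 7 5 4 6 0 1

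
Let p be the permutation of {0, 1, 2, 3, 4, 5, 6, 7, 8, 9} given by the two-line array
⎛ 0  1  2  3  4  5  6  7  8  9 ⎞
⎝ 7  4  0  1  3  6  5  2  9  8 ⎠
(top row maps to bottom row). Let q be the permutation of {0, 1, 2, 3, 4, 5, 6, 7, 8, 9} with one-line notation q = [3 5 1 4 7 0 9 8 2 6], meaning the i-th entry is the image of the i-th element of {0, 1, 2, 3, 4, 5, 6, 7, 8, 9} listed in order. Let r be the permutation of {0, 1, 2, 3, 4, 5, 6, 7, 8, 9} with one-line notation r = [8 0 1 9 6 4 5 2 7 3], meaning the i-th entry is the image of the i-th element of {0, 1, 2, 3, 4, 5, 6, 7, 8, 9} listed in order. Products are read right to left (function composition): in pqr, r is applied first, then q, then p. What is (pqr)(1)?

Chase 1: r(1) = 0; q(0) = 3; p(3) = 1. Hence (pqr)(1) = 1.

1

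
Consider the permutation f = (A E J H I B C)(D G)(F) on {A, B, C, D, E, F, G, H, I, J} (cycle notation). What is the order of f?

The cycle type of f is (7, 2, 1).
The order is lcm(7, 2) = 14.

14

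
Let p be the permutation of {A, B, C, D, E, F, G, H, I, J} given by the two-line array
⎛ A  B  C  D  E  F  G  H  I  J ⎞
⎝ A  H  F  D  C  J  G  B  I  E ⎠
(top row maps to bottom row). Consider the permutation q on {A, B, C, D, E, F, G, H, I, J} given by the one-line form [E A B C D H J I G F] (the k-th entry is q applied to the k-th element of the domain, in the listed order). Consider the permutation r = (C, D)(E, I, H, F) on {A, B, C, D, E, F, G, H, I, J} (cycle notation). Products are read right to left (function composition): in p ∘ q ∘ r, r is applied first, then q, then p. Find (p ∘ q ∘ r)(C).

Apply the permutations in order: r(C) = D, then q(D) = C, then p(C) = F. So (p ∘ q ∘ r)(C) = F.

F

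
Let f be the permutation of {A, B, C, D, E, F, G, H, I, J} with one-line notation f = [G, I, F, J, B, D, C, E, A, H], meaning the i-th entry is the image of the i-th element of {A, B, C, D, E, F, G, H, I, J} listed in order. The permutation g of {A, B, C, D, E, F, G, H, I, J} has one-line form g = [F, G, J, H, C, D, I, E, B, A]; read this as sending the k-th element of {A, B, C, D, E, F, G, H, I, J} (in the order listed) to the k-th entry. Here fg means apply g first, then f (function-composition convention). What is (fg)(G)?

First apply g: g(G) = I, then f(I) = A. Thus (fg)(G) = A.

A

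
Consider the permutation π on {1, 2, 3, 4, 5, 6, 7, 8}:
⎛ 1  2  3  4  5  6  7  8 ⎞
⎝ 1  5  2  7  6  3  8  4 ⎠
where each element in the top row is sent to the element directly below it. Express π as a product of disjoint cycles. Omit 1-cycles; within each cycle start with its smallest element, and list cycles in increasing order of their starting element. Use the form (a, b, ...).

Start at 2 and follow images: 2 → 5 → 6 → 3 → 2, giving the cycle (2, 5, 6, 3).
Repeating from the next unused element and collecting all non-trivial cycles gives (2, 5, 6, 3)(4, 7, 8).

(2, 5, 6, 3)(4, 7, 8)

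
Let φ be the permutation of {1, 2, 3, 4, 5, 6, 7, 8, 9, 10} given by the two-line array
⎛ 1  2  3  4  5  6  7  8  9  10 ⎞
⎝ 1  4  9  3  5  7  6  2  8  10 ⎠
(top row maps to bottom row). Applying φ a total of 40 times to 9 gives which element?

Tracing 9 → 8 → … returns to 9 after 5 steps, so 9 lies in a 5-cycle (2 4 3 9 8).
Powers repeat with period 5 on this cycle, and 40 mod 5 = 0, so φ^40(9) = φ^0(9).
So φ^40(9) = 9.

9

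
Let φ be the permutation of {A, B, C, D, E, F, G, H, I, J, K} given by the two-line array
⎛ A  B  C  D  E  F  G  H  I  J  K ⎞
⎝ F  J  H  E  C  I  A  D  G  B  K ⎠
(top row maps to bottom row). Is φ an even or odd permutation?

In disjoint-cycle form the cycle lengths are 4, 4, 2, 1.
A cycle is odd iff its length is even; φ has 3 even-length cycles, so sgn(φ) = (−1)^3 and φ is odd.

odd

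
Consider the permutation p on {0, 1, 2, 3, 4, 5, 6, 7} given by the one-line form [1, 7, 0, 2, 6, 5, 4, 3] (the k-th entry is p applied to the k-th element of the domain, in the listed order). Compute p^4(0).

Tracing 0 → 1 → … returns to 0 after 5 steps, so 0 lies in a 5-cycle (0 1 7 3 2).
Advancing 4 steps from 0: 0 → 1 → 7 → 3 → 2.

2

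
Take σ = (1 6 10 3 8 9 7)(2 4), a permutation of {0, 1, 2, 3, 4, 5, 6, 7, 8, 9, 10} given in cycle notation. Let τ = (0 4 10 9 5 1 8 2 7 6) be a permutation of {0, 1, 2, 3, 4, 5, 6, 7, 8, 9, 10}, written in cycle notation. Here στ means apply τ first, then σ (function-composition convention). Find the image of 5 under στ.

τ(5) = 1, then σ(1) = 6; composing gives (στ)(5) = 6.

6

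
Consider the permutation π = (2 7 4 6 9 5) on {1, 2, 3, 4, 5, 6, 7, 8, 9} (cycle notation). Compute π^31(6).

9

6 lies in the 6-cycle (2 7 4 6 9 5).
On a 6-cycle, π^6 is the identity, so π^31 = π^1 there (31 ≡ 1 mod 6).
Advancing 1 step from 6: 6 → 9.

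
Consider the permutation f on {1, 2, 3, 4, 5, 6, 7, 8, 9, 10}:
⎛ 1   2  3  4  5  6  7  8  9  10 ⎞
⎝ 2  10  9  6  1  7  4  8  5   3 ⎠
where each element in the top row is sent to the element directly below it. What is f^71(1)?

Tracing 1 → 2 → … returns to 1 after 6 steps, so 1 lies in a 6-cycle (1 2 10 3 9 5).
On a 6-cycle, f^6 is the identity, so f^71 = f^5 there (71 ≡ 5 mod 6).
Stepping 5 places around the cycle: 1 → 2 → 10 → 3 → 9 → 5.

5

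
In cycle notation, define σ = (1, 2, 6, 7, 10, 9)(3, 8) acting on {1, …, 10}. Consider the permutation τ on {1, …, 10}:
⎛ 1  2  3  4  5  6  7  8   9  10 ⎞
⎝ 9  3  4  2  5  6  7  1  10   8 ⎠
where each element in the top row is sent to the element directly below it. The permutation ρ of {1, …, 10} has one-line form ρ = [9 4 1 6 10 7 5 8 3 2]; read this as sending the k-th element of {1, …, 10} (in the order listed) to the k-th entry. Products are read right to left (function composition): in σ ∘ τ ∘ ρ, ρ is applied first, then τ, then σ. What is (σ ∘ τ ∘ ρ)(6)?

10

Apply the permutations in order: ρ(6) = 7, then τ(7) = 7, then σ(7) = 10. So (σ ∘ τ ∘ ρ)(6) = 10.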